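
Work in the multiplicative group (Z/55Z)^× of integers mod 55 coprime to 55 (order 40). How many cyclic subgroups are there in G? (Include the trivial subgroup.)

Group the elements of G by the cyclic subgroup they generate; each cyclic subgroup of order d accounts for φ(d) elements.
Cyclic subgroups by order — order 1: 1; order 2: 3; order 4: 2; order 5: 1; order 10: 3; order 20: 2.
Total: 12.

12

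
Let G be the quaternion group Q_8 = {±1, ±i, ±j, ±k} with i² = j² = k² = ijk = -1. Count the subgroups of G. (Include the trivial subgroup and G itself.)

6

|G| = 8, so by Lagrange every subgroup order divides 8. Divisors: 1, 2, 4, 8.
Subgroups by order — order 1: 1; order 2: 1; order 4: 3; order 8: 1.
Total: 1 + 1 + 3 + 1 = 6.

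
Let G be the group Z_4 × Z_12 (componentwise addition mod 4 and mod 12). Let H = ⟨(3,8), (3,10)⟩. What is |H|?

|⟨(3,8)⟩| = 12 and |⟨(3,10)⟩| = 12, so |H| is a multiple of lcm(12, 12) = 12 and divides |G| = 48.
Closing under the operation: H = {(0,0), (0,2), (0,4), (0,6), (0,8), (0,10), (1,0), (1,2), (1,4), (1,6), (1,8), (1,10), (2,0), (2,2), (2,4), (2,6), (2,8), (2,10), (3,0), (3,2), (3,4), (3,6), (3,8), (3,10)}, so |H| = 24.

24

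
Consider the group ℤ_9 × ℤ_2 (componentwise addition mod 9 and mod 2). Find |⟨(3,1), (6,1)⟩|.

|⟨(3,1)⟩| = 6 and |⟨(6,1)⟩| = 6, so |H| is a multiple of lcm(6, 6) = 6 and divides |G| = 18.
Closing under the operation: H = {(0,0), (0,1), (3,0), (3,1), (6,0), (6,1)}, so |H| = 6.

6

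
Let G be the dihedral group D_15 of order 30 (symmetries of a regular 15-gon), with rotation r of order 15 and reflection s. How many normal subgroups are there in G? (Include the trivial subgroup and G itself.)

G has 28 subgroups. Checking conjugation-invariance by order — order 1: 1/1 normal; order 2: 0/15 normal; order 3: 1/1 normal; order 5: 1/1 normal; order 6: 0/5 normal; order 10: 0/3 normal; order 15: 1/1 normal; order 30: 1/1 normal.
Total normal subgroups: 5.

5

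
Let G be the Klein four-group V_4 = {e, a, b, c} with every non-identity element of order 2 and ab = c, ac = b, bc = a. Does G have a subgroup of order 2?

Yes

2 | 4. A subgroup of order 2 is {e, a}.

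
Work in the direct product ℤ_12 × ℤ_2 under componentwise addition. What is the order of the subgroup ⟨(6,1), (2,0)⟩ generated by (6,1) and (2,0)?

12

|⟨(6,1)⟩| = 2 and |⟨(2,0)⟩| = 6, so |H| is a multiple of lcm(2, 6) = 6 and divides |G| = 24.
Closing under the operation: H = {(0,0), (0,1), (2,0), (2,1), (4,0), (4,1), (6,0), (6,1), (8,0), (8,1), (10,0), (10,1)}, so |H| = 12.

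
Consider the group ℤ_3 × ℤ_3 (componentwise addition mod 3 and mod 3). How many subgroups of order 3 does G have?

4

|G| = 9 and 3 | 9, so subgroups of order 3 are possible by Lagrange.
The subgroups of order 3 are: {(0,0), (0,1), (0,2)}; {(0,0), (1,0), (2,0)}; {(0,0), (1,1), (2,2)}; {(0,0), (1,2), (2,1)}.
So G has 4 subgroups of order 3.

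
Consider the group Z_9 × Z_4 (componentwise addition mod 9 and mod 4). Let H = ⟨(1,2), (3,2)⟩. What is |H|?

|⟨(1,2)⟩| = 18 and |⟨(3,2)⟩| = 6, so |H| is a multiple of lcm(18, 6) = 18 and divides |G| = 36.
Closing under the operation: H = {(0,0), (0,2), (1,0), (1,2), (2,0), (2,2), (3,0), (3,2), (4,0), (4,2), (5,0), (5,2), (6,0), (6,2), (7,0), (7,2), (8,0), (8,2)}, so |H| = 18.

18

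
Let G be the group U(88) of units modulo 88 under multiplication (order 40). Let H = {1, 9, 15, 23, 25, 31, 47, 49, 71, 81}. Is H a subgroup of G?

Yes

|H| = 10 divides |G| = 40, consistent with Lagrange.
H contains the identity, every element's inverse is in H, and H is closed under ·: it is a subgroup.
In fact H = ⟨71⟩.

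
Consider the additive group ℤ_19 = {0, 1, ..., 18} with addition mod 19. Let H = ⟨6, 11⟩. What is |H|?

|⟨6⟩| = 19 and |⟨11⟩| = 19, so |H| is a multiple of lcm(19, 19) = 19 and divides |G| = 19.
Closing {6, 11} under the group operation gives all of G, so |H| = 19.

19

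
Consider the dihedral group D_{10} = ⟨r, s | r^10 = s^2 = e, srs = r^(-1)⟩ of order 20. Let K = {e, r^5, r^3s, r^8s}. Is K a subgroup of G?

|K| = 4 divides |G| = 20, consistent with Lagrange.
K contains the identity, every element's inverse is in K, and K is closed under ·: it is a subgroup.

Yes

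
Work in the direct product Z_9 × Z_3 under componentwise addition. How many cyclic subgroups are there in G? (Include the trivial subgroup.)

8

A cyclic subgroup of order d is generated by each of its φ(d) elements of order d, so the cyclic subgroups of order d number (#elements of order d)/φ(d).
Cyclic subgroups by order — order 1: 1; order 3: 4; order 9: 3.
Total: 8.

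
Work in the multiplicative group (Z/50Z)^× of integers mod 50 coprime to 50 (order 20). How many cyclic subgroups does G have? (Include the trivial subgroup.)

A cyclic subgroup of order d is generated by each of its φ(d) elements of order d, so the cyclic subgroups of order d number (#elements of order d)/φ(d).
Cyclic subgroups by order — order 1: 1; order 2: 1; order 4: 1; order 5: 1; order 10: 1; order 20: 1.
Total: 6.

6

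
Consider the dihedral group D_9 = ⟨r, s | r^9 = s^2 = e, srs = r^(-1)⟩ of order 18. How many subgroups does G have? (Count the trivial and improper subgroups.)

16

|G| = 18, so by Lagrange every subgroup order divides 18. Divisors: 1, 2, 3, 6, 9, 18.
Subgroups by order — order 1: 1; order 2: 9; order 3: 1; order 6: 3; order 9: 1; order 18: 1.
Total: 1 + 9 + 1 + 3 + 1 + 1 = 16.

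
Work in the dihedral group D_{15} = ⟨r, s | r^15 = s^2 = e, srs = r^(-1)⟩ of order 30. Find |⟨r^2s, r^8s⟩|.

10

|⟨r^2s⟩| = 2 and |⟨r^8s⟩| = 2, so |H| is a multiple of lcm(2, 2) = 2 and divides |G| = 30.
Closing under the operation: H = {e, r^3, r^6, r^9, r^12, r^2s, r^5s, r^8s, r^11s, r^14s}, so |H| = 10.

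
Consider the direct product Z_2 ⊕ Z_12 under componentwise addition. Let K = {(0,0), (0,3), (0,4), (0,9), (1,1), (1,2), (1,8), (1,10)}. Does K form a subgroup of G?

No

(0,4) ∈ K but its inverse (0,8) ∉ K, so K is not a subgroup.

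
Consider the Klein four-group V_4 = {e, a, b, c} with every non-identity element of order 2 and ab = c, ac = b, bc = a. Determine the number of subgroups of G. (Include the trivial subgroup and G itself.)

|G| = 4, so by Lagrange every subgroup order divides 4. Divisors: 1, 2, 4.
Subgroups by order — order 1: 1; order 2: 3; order 4: 1.
Total: 1 + 3 + 1 = 5.

5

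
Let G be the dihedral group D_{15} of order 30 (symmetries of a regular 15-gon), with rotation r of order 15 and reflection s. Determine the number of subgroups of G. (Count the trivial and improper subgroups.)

28

|G| = 30, so by Lagrange every subgroup order divides 30. Divisors: 1, 2, 3, 5, 6, 10, 15, 30.
Subgroups by order — order 1: 1; order 2: 15; order 3: 1; order 5: 1; order 6: 5; order 10: 3; order 15: 1; order 30: 1.
Total: 1 + 15 + 1 + 1 + 5 + 3 + 1 + 1 = 28.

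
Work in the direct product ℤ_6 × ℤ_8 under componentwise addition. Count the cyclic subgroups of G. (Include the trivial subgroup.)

A cyclic subgroup of order d is generated by each of its φ(d) elements of order d, so the cyclic subgroups of order d number (#elements of order d)/φ(d).
Cyclic subgroups by order — order 1: 1; order 2: 3; order 3: 1; order 4: 2; order 6: 3; order 8: 2; order 12: 2; order 24: 2.
Total: 16.

16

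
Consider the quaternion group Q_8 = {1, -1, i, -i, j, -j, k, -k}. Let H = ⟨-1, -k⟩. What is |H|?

|⟨-1⟩| = 2 and |⟨-k⟩| = 4, so |H| is a multiple of lcm(2, 4) = 4 and divides |G| = 8.
Closing under the operation: H = {1, -1, k, -k}, so |H| = 4.

4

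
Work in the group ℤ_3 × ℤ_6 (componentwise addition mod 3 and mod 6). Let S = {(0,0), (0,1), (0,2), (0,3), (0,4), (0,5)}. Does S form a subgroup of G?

Yes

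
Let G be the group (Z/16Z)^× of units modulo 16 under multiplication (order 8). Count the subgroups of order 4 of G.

|G| = 8 and 4 | 8, so subgroups of order 4 are possible by Lagrange.
The subgroups of order 4 are: {1, 3, 9, 11}; {1, 5, 9, 13}; {1, 7, 9, 15}.
So G has 3 subgroups of order 4.

3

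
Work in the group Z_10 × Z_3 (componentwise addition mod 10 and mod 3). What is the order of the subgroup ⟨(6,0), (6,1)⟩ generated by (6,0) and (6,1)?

|⟨(6,0)⟩| = 5 and |⟨(6,1)⟩| = 15, so |H| is a multiple of lcm(5, 15) = 15 and divides |G| = 30.
Closing under the operation: H = {(0,0), (0,1), (0,2), (2,0), (2,1), (2,2), (4,0), (4,1), (4,2), (6,0), (6,1), (6,2), (8,0), (8,1), (8,2)}, so |H| = 15.

15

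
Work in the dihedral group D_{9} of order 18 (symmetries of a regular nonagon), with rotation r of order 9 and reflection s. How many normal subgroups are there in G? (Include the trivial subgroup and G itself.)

G has 16 subgroups. Checking conjugation-invariance by order — order 1: 1/1 normal; order 2: 0/9 normal; order 3: 1/1 normal; order 6: 0/3 normal; order 9: 1/1 normal; order 18: 1/1 normal.
Total normal subgroups: 4.

4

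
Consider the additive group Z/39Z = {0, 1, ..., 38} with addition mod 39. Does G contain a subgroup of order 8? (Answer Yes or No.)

8 does not divide |G| = 39, so by Lagrange no subgroup of order 8 exists.

No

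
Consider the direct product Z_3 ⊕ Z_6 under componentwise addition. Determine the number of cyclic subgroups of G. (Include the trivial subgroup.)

A cyclic subgroup of order d is generated by each of its φ(d) elements of order d, so the cyclic subgroups of order d number (#elements of order d)/φ(d).
Cyclic subgroups by order — order 1: 1; order 2: 1; order 3: 4; order 6: 4.
Total: 10.

10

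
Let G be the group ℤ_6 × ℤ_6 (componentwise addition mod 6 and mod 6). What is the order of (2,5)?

The order of (2,5) in Z_6 × Z_6 is lcm(ord(2) in Z_6, ord(5) in Z_6).
ord(2) = 3 and ord(5) = 6, so |⟨(2,5)⟩| = lcm(3, 6) = 6.

6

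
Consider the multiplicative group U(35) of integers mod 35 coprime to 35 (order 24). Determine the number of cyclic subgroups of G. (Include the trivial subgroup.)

A cyclic subgroup of order d is generated by each of its φ(d) elements of order d, so the cyclic subgroups of order d number (#elements of order d)/φ(d).
Cyclic subgroups by order — order 1: 1; order 2: 3; order 3: 1; order 4: 2; order 6: 3; order 12: 2.
Total: 12.

12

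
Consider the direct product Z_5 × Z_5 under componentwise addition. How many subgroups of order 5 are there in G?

6

|G| = 25 and 5 | 25, so subgroups of order 5 are possible by Lagrange.
The subgroups of order 5 are: {(0,0), (0,1), (0,2), (0,3), (0,4)}; {(0,0), (1,0), (2,0), (3,0), (4,0)}; {(0,0), (1,1), (2,2), (3,3), (4,4)}; {(0,0), (1,2), (2,4), (3,1), (4,3)}; … (6 in all).
So G has 6 subgroups of order 5.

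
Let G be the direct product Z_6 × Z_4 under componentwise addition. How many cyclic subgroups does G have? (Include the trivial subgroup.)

12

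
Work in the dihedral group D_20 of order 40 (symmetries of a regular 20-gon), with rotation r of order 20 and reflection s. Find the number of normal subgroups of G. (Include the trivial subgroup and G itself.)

G has 48 subgroups. Checking conjugation-invariance by order — order 1: 1/1 normal; order 2: 1/21 normal; order 4: 1/11 normal; order 5: 1/1 normal; order 8: 0/5 normal; order 10: 1/5 normal; order 20: 3/3 normal; order 40: 1/1 normal.
Total normal subgroups: 9.

9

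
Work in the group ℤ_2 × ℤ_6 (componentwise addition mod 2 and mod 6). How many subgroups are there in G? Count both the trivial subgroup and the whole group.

10

|G| = 12, so by Lagrange every subgroup order divides 12. Divisors: 1, 2, 3, 4, 6, 12.
Subgroups by order — order 1: 1; order 2: 3; order 3: 1; order 4: 1; order 6: 3; order 12: 1.
Total: 1 + 3 + 1 + 1 + 3 + 1 = 10.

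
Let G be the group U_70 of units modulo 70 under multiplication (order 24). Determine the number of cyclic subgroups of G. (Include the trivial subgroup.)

12

Each element a generates a cyclic subgroup ⟨a⟩; distinct elements may generate the same one (a cyclic group of order d has φ(d) generators).
Cyclic subgroups by order — order 1: 1; order 2: 3; order 3: 1; order 4: 2; order 6: 3; order 12: 2.
Total: 12.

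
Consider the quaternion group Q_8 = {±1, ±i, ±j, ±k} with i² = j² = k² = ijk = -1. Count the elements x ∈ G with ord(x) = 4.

The elements of order 4 are: i, -i, j, -j, k, -k.
That's 6.

6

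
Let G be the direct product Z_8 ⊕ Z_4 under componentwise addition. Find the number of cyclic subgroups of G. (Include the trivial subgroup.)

Group the elements of G by the cyclic subgroup they generate; each cyclic subgroup of order d accounts for φ(d) elements.
Cyclic subgroups by order — order 1: 1; order 2: 3; order 4: 6; order 8: 4.
Total: 14.

14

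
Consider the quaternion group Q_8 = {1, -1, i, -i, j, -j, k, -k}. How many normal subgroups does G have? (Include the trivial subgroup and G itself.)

6

G has 6 subgroups. Checking conjugation-invariance by order — order 1: 1/1 normal; order 2: 1/1 normal; order 4: 3/3 normal; order 8: 1/1 normal.
Total normal subgroups: 6.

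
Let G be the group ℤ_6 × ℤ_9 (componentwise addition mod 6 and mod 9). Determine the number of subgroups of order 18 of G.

4

|G| = 54 and 18 | 54, so subgroups of order 18 are possible by Lagrange.
The subgroups of order 18 are: {(0,0), (0,1), (0,2), (0,3), (0,4), (0,5), (0,6), (0,7), (0,8), (3,0), (3,1), (3,2), (3,3), (3,4), (3,5), (3,6), (3,7), (3,8)}; {(0,0), (0,3), (0,6), (1,0), (1,3), (1,6), (2,0), (2,3), (2,6), (3,0), (3,3), (3,6), (4,0), (4,3), (4,6), (5,0), (5,3), (5,6)}; {(0,0), (0,3), (0,6), (1,1), (1,4), (1,7), (2,2), (2,5), (2,8), (3,0), (3,3), (3,6), (4,1), (4,4), (4,7), (5,2), (5,5), (5,8)}; {(0,0), (0,3), (0,6), (1,2), (1,5), (1,8), (2,1), (2,4), (2,7), (3,0), (3,3), (3,6), (4,2), (4,5), (4,8), (5,1), (5,4), (5,7)}.
So G has 4 subgroups of order 18.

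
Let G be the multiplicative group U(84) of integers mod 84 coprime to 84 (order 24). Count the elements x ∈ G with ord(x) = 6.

14

Enumerating element orders in G gives 14 elements of order 6.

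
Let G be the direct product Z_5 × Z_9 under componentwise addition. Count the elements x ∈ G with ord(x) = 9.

An element (a,b) has order lcm(ord(a), ord(b)); count pairs with lcm equal to 9.
Enumerating gives 6 such elements.

6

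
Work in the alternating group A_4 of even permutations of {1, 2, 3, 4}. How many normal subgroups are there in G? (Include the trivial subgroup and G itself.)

G has 10 subgroups. Checking conjugation-invariance by order — order 1: 1/1 normal; order 2: 0/3 normal; order 3: 0/4 normal; order 4: 1/1 normal; order 12: 1/1 normal.
Total normal subgroups: 3.

3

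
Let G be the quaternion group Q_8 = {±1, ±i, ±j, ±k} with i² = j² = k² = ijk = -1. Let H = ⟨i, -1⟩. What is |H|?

|⟨i⟩| = 4 and |⟨-1⟩| = 2, so |H| is a multiple of lcm(4, 2) = 4 and divides |G| = 8.
Closing under the operation: H = {1, -1, i, -i}, so |H| = 4.

4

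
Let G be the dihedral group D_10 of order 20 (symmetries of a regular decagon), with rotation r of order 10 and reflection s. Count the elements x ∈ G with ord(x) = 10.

The elements of order 10 are: r, r^3, r^7, r^9.
That's 4.

4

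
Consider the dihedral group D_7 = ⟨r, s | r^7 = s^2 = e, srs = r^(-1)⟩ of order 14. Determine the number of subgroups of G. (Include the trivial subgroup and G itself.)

10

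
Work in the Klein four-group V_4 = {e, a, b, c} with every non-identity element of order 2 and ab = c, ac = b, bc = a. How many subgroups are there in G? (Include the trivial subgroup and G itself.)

|G| = 4, so by Lagrange every subgroup order divides 4. Divisors: 1, 2, 4.
Subgroups by order — order 1: 1; order 2: 3; order 4: 1.
Total: 1 + 3 + 1 = 5.

5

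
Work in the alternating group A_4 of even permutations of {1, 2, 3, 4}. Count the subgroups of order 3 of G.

4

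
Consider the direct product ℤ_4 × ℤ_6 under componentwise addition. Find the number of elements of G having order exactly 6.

6

An element (a,b) has order lcm(ord(a), ord(b)); count pairs with lcm equal to 6.
Enumerating gives 6 such elements.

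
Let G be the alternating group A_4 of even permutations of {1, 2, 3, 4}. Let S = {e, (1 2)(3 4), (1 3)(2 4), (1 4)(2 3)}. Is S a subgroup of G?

|S| = 4 divides |G| = 12, consistent with Lagrange.
S contains the identity, every element's inverse is in S, and S is closed under ∘: it is a subgroup.

Yes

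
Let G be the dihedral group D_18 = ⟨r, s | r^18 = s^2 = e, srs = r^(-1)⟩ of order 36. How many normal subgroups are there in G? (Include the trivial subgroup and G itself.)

9

G has 45 subgroups. Checking conjugation-invariance by order — order 1: 1/1 normal; order 2: 1/19 normal; order 3: 1/1 normal; order 4: 0/9 normal; order 6: 1/7 normal; order 9: 1/1 normal; order 12: 0/3 normal; order 18: 3/3 normal; order 36: 1/1 normal.
Total normal subgroups: 9.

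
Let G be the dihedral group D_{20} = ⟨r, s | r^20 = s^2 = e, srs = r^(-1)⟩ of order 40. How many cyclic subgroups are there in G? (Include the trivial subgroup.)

26

Group the elements of G by the cyclic subgroup they generate; each cyclic subgroup of order d accounts for φ(d) elements.
Cyclic subgroups by order — order 1: 1; order 2: 21; order 4: 1; order 5: 1; order 10: 1; order 20: 1.
Total: 26.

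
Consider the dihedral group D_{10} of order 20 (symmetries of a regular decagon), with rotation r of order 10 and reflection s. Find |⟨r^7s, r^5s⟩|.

10

|⟨r^7s⟩| = 2 and |⟨r^5s⟩| = 2, so |H| is a multiple of lcm(2, 2) = 2 and divides |G| = 20.
Closing under the operation: H = {e, r^2, r^4, r^6, r^8, rs, r^3s, r^5s, r^7s, r^9s}, so |H| = 10.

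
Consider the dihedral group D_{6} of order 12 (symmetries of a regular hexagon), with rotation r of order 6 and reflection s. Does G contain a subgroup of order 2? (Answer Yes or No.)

2 | 12. A subgroup of order 2 is {e, r^2s}.

Yes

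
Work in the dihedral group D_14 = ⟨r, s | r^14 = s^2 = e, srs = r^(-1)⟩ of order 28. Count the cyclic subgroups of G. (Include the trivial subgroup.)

18

Each element a generates a cyclic subgroup ⟨a⟩; distinct elements may generate the same one (a cyclic group of order d has φ(d) generators).
Cyclic subgroups by order — order 1: 1; order 2: 15; order 7: 1; order 14: 1.
Total: 18.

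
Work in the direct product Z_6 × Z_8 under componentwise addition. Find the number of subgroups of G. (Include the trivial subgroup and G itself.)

22

|G| = 48, so by Lagrange every subgroup order divides 48. Divisors: 1, 2, 3, 4, 6, 8, 12, 16, 24, 48.
Subgroups by order — order 1: 1; order 2: 3; order 3: 1; order 4: 3; order 6: 3; order 8: 3; order 12: 3; order 16: 1; order 24: 3; order 48: 1.
Total: 1 + 3 + 1 + 3 + 3 + 3 + 3 + 1 + 3 + 1 = 22.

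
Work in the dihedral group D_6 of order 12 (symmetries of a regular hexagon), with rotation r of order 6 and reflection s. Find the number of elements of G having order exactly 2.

The elements of order 2 are: r^3, s, rs, r^2s, r^3s, r^4s, r^5s.
That's 7.

7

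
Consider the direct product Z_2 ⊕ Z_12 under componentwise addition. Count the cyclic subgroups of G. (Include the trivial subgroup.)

Each element a generates a cyclic subgroup ⟨a⟩; distinct elements may generate the same one (a cyclic group of order d has φ(d) generators).
Cyclic subgroups by order — order 1: 1; order 2: 3; order 3: 1; order 4: 2; order 6: 3; order 12: 2.
Total: 12.

12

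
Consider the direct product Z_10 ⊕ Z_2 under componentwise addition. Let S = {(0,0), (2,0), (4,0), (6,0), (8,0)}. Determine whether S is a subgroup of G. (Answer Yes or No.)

Yes

|S| = 5 divides |G| = 20, consistent with Lagrange.
S contains the identity, every element's inverse is in S, and S is closed under +: it is a subgroup.
In fact S = ⟨(4,0)⟩.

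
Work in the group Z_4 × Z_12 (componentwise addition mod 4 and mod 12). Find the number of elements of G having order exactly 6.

An element (a,b) has order lcm(ord(a), ord(b)); count pairs with lcm equal to 6.
Enumerating gives 6 such elements.

6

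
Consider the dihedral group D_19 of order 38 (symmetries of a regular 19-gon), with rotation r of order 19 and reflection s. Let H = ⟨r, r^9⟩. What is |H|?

|⟨r⟩| = 19 and |⟨r^9⟩| = 19, so |H| is a multiple of lcm(19, 19) = 19 and divides |G| = 38.
Closing under the operation: H = {e, r, r^2, r^3, r^4, r^5, r^6, r^7, r^8, r^9, r^10, r^11, r^12, r^13, r^14, r^15, r^16, r^17, r^18}, so |H| = 19.

19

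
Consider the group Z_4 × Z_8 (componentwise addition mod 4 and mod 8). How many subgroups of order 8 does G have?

|G| = 32 and 8 | 32, so subgroups of order 8 are possible by Lagrange.
The subgroups of order 8 are: {(0,0), (0,1), (0,2), (0,3), (0,4), (0,5), (0,6), (0,7)}; {(0,0), (0,2), (0,4), (0,6), (2,0), (2,2), (2,4), (2,6)}; {(0,0), (0,2), (0,4), (0,6), (2,1), (2,3), (2,5), (2,7)}; {(0,0), (0,4), (1,0), (1,4), (2,0), (2,4), (3,0), (3,4)}; … (7 in all).
So G has 7 subgroups of order 8.

7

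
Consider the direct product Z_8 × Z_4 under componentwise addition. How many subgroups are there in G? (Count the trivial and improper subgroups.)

|G| = 32, so by Lagrange every subgroup order divides 32. Divisors: 1, 2, 4, 8, 16, 32.
Subgroups by order — order 1: 1; order 2: 3; order 4: 7; order 8: 7; order 16: 3; order 32: 1.
Total: 1 + 3 + 7 + 7 + 3 + 1 = 22.

22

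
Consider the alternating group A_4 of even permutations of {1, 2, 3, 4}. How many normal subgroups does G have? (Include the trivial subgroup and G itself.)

G has 10 subgroups. Checking conjugation-invariance by order — order 1: 1/1 normal; order 2: 0/3 normal; order 3: 0/4 normal; order 4: 1/1 normal; order 12: 1/1 normal.
Total normal subgroups: 3.

3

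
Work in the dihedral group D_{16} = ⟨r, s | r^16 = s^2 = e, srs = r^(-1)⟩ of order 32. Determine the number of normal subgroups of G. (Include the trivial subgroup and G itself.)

G has 36 subgroups. Checking conjugation-invariance by order — order 1: 1/1 normal; order 2: 1/17 normal; order 4: 1/9 normal; order 8: 1/5 normal; order 16: 3/3 normal; order 32: 1/1 normal.
Total normal subgroups: 8.

8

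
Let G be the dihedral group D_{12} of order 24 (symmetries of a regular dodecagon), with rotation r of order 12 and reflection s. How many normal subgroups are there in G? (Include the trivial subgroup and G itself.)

G has 34 subgroups. Checking conjugation-invariance by order — order 1: 1/1 normal; order 2: 1/13 normal; order 3: 1/1 normal; order 4: 1/7 normal; order 6: 1/5 normal; order 8: 0/3 normal; order 12: 3/3 normal; order 24: 1/1 normal.
Total normal subgroups: 9.

9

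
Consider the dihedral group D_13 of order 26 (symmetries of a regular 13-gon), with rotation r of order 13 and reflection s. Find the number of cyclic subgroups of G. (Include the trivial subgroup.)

15

A cyclic subgroup of order d is generated by each of its φ(d) elements of order d, so the cyclic subgroups of order d number (#elements of order d)/φ(d).
Cyclic subgroups by order — order 1: 1; order 2: 13; order 13: 1.
Total: 15.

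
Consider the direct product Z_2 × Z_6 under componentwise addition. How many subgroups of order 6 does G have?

|G| = 12 and 6 | 12, so subgroups of order 6 are possible by Lagrange.
The subgroups of order 6 are: {(0,0), (0,1), (0,2), (0,3), (0,4), (0,5)}; {(0,0), (0,2), (0,4), (1,0), (1,2), (1,4)}; {(0,0), (0,2), (0,4), (1,1), (1,3), (1,5)}.
So G has 3 subgroups of order 6.

3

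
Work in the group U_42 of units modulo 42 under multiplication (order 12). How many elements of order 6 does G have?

6

The elements of order 6 are: 5, 11, 17, 19, 23, 31.
That's 6.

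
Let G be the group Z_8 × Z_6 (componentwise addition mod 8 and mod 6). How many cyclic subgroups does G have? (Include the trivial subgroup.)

16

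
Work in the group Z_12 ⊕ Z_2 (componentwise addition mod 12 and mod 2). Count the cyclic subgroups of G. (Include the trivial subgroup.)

A cyclic subgroup of order d is generated by each of its φ(d) elements of order d, so the cyclic subgroups of order d number (#elements of order d)/φ(d).
Cyclic subgroups by order — order 1: 1; order 2: 3; order 3: 1; order 4: 2; order 6: 3; order 12: 2.
Total: 12.

12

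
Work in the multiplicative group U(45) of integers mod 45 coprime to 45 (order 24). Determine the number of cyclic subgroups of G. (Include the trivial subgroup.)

12

A cyclic subgroup of order d is generated by each of its φ(d) elements of order d, so the cyclic subgroups of order d number (#elements of order d)/φ(d).
Cyclic subgroups by order — order 1: 1; order 2: 3; order 3: 1; order 4: 2; order 6: 3; order 12: 2.
Total: 12.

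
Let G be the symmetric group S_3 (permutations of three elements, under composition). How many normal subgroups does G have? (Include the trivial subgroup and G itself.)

3

G has 6 subgroups. Checking conjugation-invariance by order — order 1: 1/1 normal; order 2: 0/3 normal; order 3: 1/1 normal; order 6: 1/1 normal.
Total normal subgroups: 3.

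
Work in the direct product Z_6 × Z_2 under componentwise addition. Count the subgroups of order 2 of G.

|G| = 12 and 2 | 12, so subgroups of order 2 are possible by Lagrange.
The subgroups of order 2 are: {(0,0), (0,1)}; {(0,0), (3,0)}; {(0,0), (3,1)}.
So G has 3 subgroups of order 2.

3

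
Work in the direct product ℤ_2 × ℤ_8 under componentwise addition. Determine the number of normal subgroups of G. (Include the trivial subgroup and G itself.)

G is abelian, so every subgroup is normal.
G has 11 subgroups in total, hence 11 normal subgroups.

11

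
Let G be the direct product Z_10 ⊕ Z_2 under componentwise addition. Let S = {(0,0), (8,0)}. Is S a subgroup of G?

No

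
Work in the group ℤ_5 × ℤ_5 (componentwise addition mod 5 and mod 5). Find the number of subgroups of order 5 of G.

6

|G| = 25 and 5 | 25, so subgroups of order 5 are possible by Lagrange.
The subgroups of order 5 are: {(0,0), (0,1), (0,2), (0,3), (0,4)}; {(0,0), (1,0), (2,0), (3,0), (4,0)}; {(0,0), (1,1), (2,2), (3,3), (4,4)}; {(0,0), (1,2), (2,4), (3,1), (4,3)}; … (6 in all).
So G has 6 subgroups of order 5.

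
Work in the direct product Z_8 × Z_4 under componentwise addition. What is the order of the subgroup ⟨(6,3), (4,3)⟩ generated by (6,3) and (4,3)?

16

|⟨(6,3)⟩| = 4 and |⟨(4,3)⟩| = 4, so |H| is a multiple of lcm(4, 4) = 4 and divides |G| = 32.
Closing under the operation: H = {(0,0), (0,1), (0,2), (0,3), (2,0), (2,1), (2,2), (2,3), (4,0), (4,1), (4,2), (4,3), (6,0), (6,1), (6,2), (6,3)}, so |H| = 16.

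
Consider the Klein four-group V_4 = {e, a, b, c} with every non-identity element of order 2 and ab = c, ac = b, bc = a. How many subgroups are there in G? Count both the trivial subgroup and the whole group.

5

|G| = 4, so by Lagrange every subgroup order divides 4. Divisors: 1, 2, 4.
Subgroups by order — order 1: 1; order 2: 3; order 4: 1.
Total: 1 + 3 + 1 = 5.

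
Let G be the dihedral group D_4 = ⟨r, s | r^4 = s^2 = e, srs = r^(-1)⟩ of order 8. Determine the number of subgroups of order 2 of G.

5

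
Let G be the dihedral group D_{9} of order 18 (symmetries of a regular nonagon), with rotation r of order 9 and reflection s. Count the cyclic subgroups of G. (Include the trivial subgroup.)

A cyclic subgroup of order d is generated by each of its φ(d) elements of order d, so the cyclic subgroups of order d number (#elements of order d)/φ(d).
Cyclic subgroups by order — order 1: 1; order 2: 9; order 3: 1; order 9: 1.
Total: 12.

12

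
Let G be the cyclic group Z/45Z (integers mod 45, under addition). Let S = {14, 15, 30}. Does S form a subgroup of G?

The identity 0 ∉ S, so S is not a subgroup.

No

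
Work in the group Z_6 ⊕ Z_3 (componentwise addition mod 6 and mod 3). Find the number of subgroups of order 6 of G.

4

|G| = 18 and 6 | 18, so subgroups of order 6 are possible by Lagrange.
The subgroups of order 6 are: {(0,0), (0,1), (0,2), (3,0), (3,1), (3,2)}; {(0,0), (1,0), (2,0), (3,0), (4,0), (5,0)}; {(0,0), (1,1), (2,2), (3,0), (4,1), (5,2)}; {(0,0), (1,2), (2,1), (3,0), (4,2), (5,1)}.
So G has 4 subgroups of order 6.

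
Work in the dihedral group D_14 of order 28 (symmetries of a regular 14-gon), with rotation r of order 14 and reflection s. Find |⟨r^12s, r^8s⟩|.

14

|⟨r^12s⟩| = 2 and |⟨r^8s⟩| = 2, so |H| is a multiple of lcm(2, 2) = 2 and divides |G| = 28.
Closing under the operation: H = {e, r^2, r^4, r^6, r^8, r^10, r^12, s, r^2s, r^4s, r^6s, r^8s, r^10s, r^12s}, so |H| = 14.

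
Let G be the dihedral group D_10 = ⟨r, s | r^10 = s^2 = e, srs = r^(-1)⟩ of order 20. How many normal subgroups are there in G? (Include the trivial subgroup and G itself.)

G has 22 subgroups. Checking conjugation-invariance by order — order 1: 1/1 normal; order 2: 1/11 normal; order 4: 0/5 normal; order 5: 1/1 normal; order 10: 3/3 normal; order 20: 1/1 normal.
Total normal subgroups: 7.

7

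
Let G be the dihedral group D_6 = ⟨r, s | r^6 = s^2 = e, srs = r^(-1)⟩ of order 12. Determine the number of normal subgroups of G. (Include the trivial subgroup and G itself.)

7

G has 16 subgroups. Checking conjugation-invariance by order — order 1: 1/1 normal; order 2: 1/7 normal; order 3: 1/1 normal; order 4: 0/3 normal; order 6: 3/3 normal; order 12: 1/1 normal.
Total normal subgroups: 7.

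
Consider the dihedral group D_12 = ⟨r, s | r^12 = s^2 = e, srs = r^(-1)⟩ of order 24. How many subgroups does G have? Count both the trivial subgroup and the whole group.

|G| = 24, so by Lagrange every subgroup order divides 24. Divisors: 1, 2, 3, 4, 6, 8, 12, 24.
Subgroups by order — order 1: 1; order 2: 13; order 3: 1; order 4: 7; order 6: 5; order 8: 3; order 12: 3; order 24: 1.
Total: 1 + 13 + 1 + 7 + 5 + 3 + 3 + 1 = 34.

34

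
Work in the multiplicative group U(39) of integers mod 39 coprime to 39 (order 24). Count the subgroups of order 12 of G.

|G| = 24 and 12 | 24, so subgroups of order 12 are possible by Lagrange.
The subgroups of order 12 are: {1, 2, 4, 5, 8, 10, 11, 16, 20, 22, 25, 32}; {1, 4, 10, 14, 16, 17, 22, 23, 25, 29, 35, 38}; {1, 4, 7, 10, 16, 19, 22, 25, 28, 31, 34, 37}.
So G has 3 subgroups of order 12.

3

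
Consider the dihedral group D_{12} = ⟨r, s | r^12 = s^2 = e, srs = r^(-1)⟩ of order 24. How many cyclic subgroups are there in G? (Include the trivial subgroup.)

18

A cyclic subgroup of order d is generated by each of its φ(d) elements of order d, so the cyclic subgroups of order d number (#elements of order d)/φ(d).
Cyclic subgroups by order — order 1: 1; order 2: 13; order 3: 1; order 4: 1; order 6: 1; order 12: 1.
Total: 18.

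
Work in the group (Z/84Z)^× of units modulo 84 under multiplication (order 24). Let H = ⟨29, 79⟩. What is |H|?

|⟨29⟩| = 2 and |⟨79⟩| = 6, so |H| is a multiple of lcm(2, 6) = 6 and divides |G| = 24.
Closing under the operation: H = {1, 11, 23, 25, 29, 37, 43, 53, 65, 67, 71, 79}, so |H| = 12.

12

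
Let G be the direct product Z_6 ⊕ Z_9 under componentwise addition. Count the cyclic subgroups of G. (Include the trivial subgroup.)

A cyclic subgroup of order d is generated by each of its φ(d) elements of order d, so the cyclic subgroups of order d number (#elements of order d)/φ(d).
Cyclic subgroups by order — order 1: 1; order 2: 1; order 3: 4; order 6: 4; order 9: 3; order 18: 3.
Total: 16.

16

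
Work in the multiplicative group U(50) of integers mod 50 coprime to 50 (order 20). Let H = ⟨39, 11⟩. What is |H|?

10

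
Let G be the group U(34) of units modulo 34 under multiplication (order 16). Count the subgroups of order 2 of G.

1

|G| = 16 and 2 | 16, so subgroups of order 2 are possible by Lagrange.
The subgroups of order 2 are: {1, 33}.
So G has 1 subgroup of order 2.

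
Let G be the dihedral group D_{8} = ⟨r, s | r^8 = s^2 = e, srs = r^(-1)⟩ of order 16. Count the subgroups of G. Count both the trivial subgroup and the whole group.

19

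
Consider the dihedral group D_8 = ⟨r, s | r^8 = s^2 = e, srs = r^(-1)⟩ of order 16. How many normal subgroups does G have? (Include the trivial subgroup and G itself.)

G has 19 subgroups. Checking conjugation-invariance by order — order 1: 1/1 normal; order 2: 1/9 normal; order 4: 1/5 normal; order 8: 3/3 normal; order 16: 1/1 normal.
Total normal subgroups: 7.

7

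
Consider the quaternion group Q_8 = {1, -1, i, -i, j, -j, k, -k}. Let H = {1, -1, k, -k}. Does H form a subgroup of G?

|H| = 4 divides |G| = 8, consistent with Lagrange.
H contains the identity, every element's inverse is in H, and H is closed under ·: it is a subgroup.
In fact H = ⟨-k⟩.

Yes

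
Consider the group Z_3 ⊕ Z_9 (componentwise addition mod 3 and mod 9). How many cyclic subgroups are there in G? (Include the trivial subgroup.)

8

Group the elements of G by the cyclic subgroup they generate; each cyclic subgroup of order d accounts for φ(d) elements.
Cyclic subgroups by order — order 1: 1; order 3: 4; order 9: 3.
Total: 8.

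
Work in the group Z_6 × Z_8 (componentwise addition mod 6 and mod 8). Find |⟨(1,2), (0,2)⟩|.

|⟨(1,2)⟩| = 12 and |⟨(0,2)⟩| = 4, so |H| is a multiple of lcm(12, 4) = 12 and divides |G| = 48.
Closing under the operation: H = {(0,0), (0,2), (0,4), (0,6), (1,0), (1,2), (1,4), (1,6), (2,0), (2,2), (2,4), (2,6), (3,0), (3,2), (3,4), (3,6), (4,0), (4,2), (4,4), (4,6), (5,0), (5,2), (5,4), (5,6)}, so |H| = 24.

24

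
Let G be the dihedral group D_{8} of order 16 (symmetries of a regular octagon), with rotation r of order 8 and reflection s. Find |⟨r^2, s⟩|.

|⟨r^2⟩| = 4 and |⟨s⟩| = 2, so |H| is a multiple of lcm(4, 2) = 4 and divides |G| = 16.
Closing under the operation: H = {e, r^2, r^4, r^6, s, r^2s, r^4s, r^6s}, so |H| = 8.

8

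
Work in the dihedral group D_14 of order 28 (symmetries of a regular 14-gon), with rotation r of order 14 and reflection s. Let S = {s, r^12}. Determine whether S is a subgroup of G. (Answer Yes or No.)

No

The identity e ∉ S, so S is not a subgroup.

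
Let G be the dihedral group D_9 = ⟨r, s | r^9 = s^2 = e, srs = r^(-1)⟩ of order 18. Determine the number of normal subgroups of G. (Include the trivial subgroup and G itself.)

4

G has 16 subgroups. Checking conjugation-invariance by order — order 1: 1/1 normal; order 2: 0/9 normal; order 3: 1/1 normal; order 6: 0/3 normal; order 9: 1/1 normal; order 18: 1/1 normal.
Total normal subgroups: 4.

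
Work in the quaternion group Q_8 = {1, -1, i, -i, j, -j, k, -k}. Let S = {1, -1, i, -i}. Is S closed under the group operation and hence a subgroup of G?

Yes

|S| = 4 divides |G| = 8, consistent with Lagrange.
S contains the identity, every element's inverse is in S, and S is closed under ·: it is a subgroup.
In fact S = ⟨-i⟩.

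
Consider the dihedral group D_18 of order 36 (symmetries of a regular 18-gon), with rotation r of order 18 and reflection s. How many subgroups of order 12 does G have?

3

|G| = 36 and 12 | 36, so subgroups of order 12 are possible by Lagrange.
The subgroups of order 12 are: {e, r^3, r^6, r^9, r^12, r^15, rs, r^4s, r^7s, r^10s, r^13s, r^16s}; {e, r^3, r^6, r^9, r^12, r^15, r^2s, r^5s, r^8s, r^11s, r^14s, r^17s}; {e, r^3, r^6, r^9, r^12, r^15, s, r^3s, r^6s, r^9s, r^12s, r^15s}.
So G has 3 subgroups of order 12.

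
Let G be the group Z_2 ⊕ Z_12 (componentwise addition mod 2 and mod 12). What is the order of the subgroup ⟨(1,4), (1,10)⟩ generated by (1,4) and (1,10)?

12

|⟨(1,4)⟩| = 6 and |⟨(1,10)⟩| = 6, so |H| is a multiple of lcm(6, 6) = 6 and divides |G| = 24.
Closing under the operation: H = {(0,0), (0,2), (0,4), (0,6), (0,8), (0,10), (1,0), (1,2), (1,4), (1,6), (1,8), (1,10)}, so |H| = 12.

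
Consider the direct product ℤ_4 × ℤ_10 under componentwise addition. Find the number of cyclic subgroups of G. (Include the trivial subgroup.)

12

A cyclic subgroup of order d is generated by each of its φ(d) elements of order d, so the cyclic subgroups of order d number (#elements of order d)/φ(d).
Cyclic subgroups by order — order 1: 1; order 2: 3; order 4: 2; order 5: 1; order 10: 3; order 20: 2.
Total: 12.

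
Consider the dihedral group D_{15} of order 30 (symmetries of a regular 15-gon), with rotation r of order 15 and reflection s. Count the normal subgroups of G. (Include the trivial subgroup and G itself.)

5

G has 28 subgroups. Checking conjugation-invariance by order — order 1: 1/1 normal; order 2: 0/15 normal; order 3: 1/1 normal; order 5: 1/1 normal; order 6: 0/5 normal; order 10: 0/3 normal; order 15: 1/1 normal; order 30: 1/1 normal.
Total normal subgroups: 5.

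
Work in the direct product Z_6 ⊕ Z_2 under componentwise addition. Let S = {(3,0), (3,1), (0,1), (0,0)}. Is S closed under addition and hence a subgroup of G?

Yes

|S| = 4 divides |G| = 12, consistent with Lagrange.
S contains the identity, every element's inverse is in S, and S is closed under +: it is a subgroup.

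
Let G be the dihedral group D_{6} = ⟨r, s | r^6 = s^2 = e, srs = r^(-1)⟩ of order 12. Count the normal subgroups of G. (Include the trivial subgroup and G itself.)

G has 16 subgroups. Checking conjugation-invariance by order — order 1: 1/1 normal; order 2: 1/7 normal; order 3: 1/1 normal; order 4: 0/3 normal; order 6: 3/3 normal; order 12: 1/1 normal.
Total normal subgroups: 7.

7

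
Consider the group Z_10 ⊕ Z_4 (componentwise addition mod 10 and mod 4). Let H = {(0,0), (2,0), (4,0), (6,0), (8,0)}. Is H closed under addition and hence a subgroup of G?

Yes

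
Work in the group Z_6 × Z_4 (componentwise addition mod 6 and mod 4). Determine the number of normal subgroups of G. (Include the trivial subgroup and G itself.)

16

G is abelian, so every subgroup is normal.
G has 16 subgroups in total, hence 16 normal subgroups.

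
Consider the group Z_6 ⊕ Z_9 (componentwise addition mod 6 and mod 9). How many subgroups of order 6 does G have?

4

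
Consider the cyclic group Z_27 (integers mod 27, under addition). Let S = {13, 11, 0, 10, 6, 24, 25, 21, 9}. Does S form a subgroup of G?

No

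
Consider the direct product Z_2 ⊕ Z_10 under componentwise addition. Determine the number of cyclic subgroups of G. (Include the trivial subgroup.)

Each element a generates a cyclic subgroup ⟨a⟩; distinct elements may generate the same one (a cyclic group of order d has φ(d) generators).
Cyclic subgroups by order — order 1: 1; order 2: 3; order 5: 1; order 10: 3.
Total: 8.

8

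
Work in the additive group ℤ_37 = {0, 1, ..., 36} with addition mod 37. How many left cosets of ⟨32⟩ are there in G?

|⟨32⟩| = 37 and |G| = 37.
By Lagrange, [G : H] = |G|/|H| = 37/37 = 1.

1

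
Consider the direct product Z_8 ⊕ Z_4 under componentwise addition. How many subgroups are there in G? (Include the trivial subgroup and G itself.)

22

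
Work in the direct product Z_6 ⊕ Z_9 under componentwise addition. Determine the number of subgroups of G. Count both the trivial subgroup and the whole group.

20

|G| = 54, so by Lagrange every subgroup order divides 54. Divisors: 1, 2, 3, 6, 9, 18, 27, 54.
Subgroups by order — order 1: 1; order 2: 1; order 3: 4; order 6: 4; order 9: 4; order 18: 4; order 27: 1; order 54: 1.
Total: 1 + 1 + 4 + 4 + 4 + 4 + 1 + 1 = 20.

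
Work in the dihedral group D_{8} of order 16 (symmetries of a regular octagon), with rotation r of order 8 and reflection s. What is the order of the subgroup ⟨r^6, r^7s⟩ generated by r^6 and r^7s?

8

|⟨r^6⟩| = 4 and |⟨r^7s⟩| = 2, so |H| is a multiple of lcm(4, 2) = 4 and divides |G| = 16.
Closing under the operation: H = {e, r^2, r^4, r^6, rs, r^3s, r^5s, r^7s}, so |H| = 8.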